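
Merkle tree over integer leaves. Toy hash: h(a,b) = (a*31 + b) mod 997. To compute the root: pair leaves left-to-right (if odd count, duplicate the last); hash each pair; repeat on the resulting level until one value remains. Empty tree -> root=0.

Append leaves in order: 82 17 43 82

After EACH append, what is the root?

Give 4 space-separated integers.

Answer: 82 565 945 984

Derivation:
After append 82 (leaves=[82]):
  L0: [82]
  root=82
After append 17 (leaves=[82, 17]):
  L0: [82, 17]
  L1: h(82,17)=(82*31+17)%997=565 -> [565]
  root=565
After append 43 (leaves=[82, 17, 43]):
  L0: [82, 17, 43]
  L1: h(82,17)=(82*31+17)%997=565 h(43,43)=(43*31+43)%997=379 -> [565, 379]
  L2: h(565,379)=(565*31+379)%997=945 -> [945]
  root=945
After append 82 (leaves=[82, 17, 43, 82]):
  L0: [82, 17, 43, 82]
  L1: h(82,17)=(82*31+17)%997=565 h(43,82)=(43*31+82)%997=418 -> [565, 418]
  L2: h(565,418)=(565*31+418)%997=984 -> [984]
  root=984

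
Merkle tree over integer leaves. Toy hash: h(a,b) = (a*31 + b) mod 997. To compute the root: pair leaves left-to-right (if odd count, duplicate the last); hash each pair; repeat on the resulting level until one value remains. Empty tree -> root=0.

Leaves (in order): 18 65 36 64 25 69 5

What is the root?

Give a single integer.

L0: [18, 65, 36, 64, 25, 69, 5]
L1: h(18,65)=(18*31+65)%997=623 h(36,64)=(36*31+64)%997=183 h(25,69)=(25*31+69)%997=844 h(5,5)=(5*31+5)%997=160 -> [623, 183, 844, 160]
L2: h(623,183)=(623*31+183)%997=553 h(844,160)=(844*31+160)%997=402 -> [553, 402]
L3: h(553,402)=(553*31+402)%997=596 -> [596]

Answer: 596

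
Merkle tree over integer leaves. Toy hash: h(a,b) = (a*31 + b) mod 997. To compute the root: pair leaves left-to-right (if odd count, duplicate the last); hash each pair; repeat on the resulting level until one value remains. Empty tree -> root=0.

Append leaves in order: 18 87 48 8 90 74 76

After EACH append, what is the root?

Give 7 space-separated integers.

After append 18 (leaves=[18]):
  L0: [18]
  root=18
After append 87 (leaves=[18, 87]):
  L0: [18, 87]
  L1: h(18,87)=(18*31+87)%997=645 -> [645]
  root=645
After append 48 (leaves=[18, 87, 48]):
  L0: [18, 87, 48]
  L1: h(18,87)=(18*31+87)%997=645 h(48,48)=(48*31+48)%997=539 -> [645, 539]
  L2: h(645,539)=(645*31+539)%997=594 -> [594]
  root=594
After append 8 (leaves=[18, 87, 48, 8]):
  L0: [18, 87, 48, 8]
  L1: h(18,87)=(18*31+87)%997=645 h(48,8)=(48*31+8)%997=499 -> [645, 499]
  L2: h(645,499)=(645*31+499)%997=554 -> [554]
  root=554
After append 90 (leaves=[18, 87, 48, 8, 90]):
  L0: [18, 87, 48, 8, 90]
  L1: h(18,87)=(18*31+87)%997=645 h(48,8)=(48*31+8)%997=499 h(90,90)=(90*31+90)%997=886 -> [645, 499, 886]
  L2: h(645,499)=(645*31+499)%997=554 h(886,886)=(886*31+886)%997=436 -> [554, 436]
  L3: h(554,436)=(554*31+436)%997=661 -> [661]
  root=661
After append 74 (leaves=[18, 87, 48, 8, 90, 74]):
  L0: [18, 87, 48, 8, 90, 74]
  L1: h(18,87)=(18*31+87)%997=645 h(48,8)=(48*31+8)%997=499 h(90,74)=(90*31+74)%997=870 -> [645, 499, 870]
  L2: h(645,499)=(645*31+499)%997=554 h(870,870)=(870*31+870)%997=921 -> [554, 921]
  L3: h(554,921)=(554*31+921)%997=149 -> [149]
  root=149
After append 76 (leaves=[18, 87, 48, 8, 90, 74, 76]):
  L0: [18, 87, 48, 8, 90, 74, 76]
  L1: h(18,87)=(18*31+87)%997=645 h(48,8)=(48*31+8)%997=499 h(90,74)=(90*31+74)%997=870 h(76,76)=(76*31+76)%997=438 -> [645, 499, 870, 438]
  L2: h(645,499)=(645*31+499)%997=554 h(870,438)=(870*31+438)%997=489 -> [554, 489]
  L3: h(554,489)=(554*31+489)%997=714 -> [714]
  root=714

Answer: 18 645 594 554 661 149 714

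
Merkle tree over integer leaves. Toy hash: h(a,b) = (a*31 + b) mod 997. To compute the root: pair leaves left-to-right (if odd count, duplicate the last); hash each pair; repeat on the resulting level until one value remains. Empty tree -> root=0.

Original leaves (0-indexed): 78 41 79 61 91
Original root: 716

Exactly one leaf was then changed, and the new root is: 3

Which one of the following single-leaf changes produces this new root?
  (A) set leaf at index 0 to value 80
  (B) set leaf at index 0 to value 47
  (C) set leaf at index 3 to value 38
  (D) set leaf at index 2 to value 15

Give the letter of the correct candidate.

Original leaves: [78, 41, 79, 61, 91]
Target new root: 3
Try each candidate change and compute the resulting root:
Candidate A: set leaf[0] = 80 -> leaves = [80, 41, 79, 61, 91]
  L0: [80, 41, 79, 61, 91]
  L1: h(80,41)=(80*31+41)%997=527 h(79,61)=(79*31+61)%997=516 h(91,91)=(91*31+91)%997=918 -> [527, 516, 918]
  L2: h(527,516)=(527*31+516)%997=901 h(918,918)=(918*31+918)%997=463 -> [901, 463]
  L3: h(901,463)=(901*31+463)%997=478 -> [478]
  root = 478 != target 3
Candidate B: set leaf[0] = 47 -> leaves = [47, 41, 79, 61, 91]
  L0: [47, 41, 79, 61, 91]
  L1: h(47,41)=(47*31+41)%997=501 h(79,61)=(79*31+61)%997=516 h(91,91)=(91*31+91)%997=918 -> [501, 516, 918]
  L2: h(501,516)=(501*31+516)%997=95 h(918,918)=(918*31+918)%997=463 -> [95, 463]
  L3: h(95,463)=(95*31+463)%997=417 -> [417]
  root = 417 != target 3
Candidate C: set leaf[3] = 38 -> leaves = [78, 41, 79, 38, 91]
  L0: [78, 41, 79, 38, 91]
  L1: h(78,41)=(78*31+41)%997=465 h(79,38)=(79*31+38)%997=493 h(91,91)=(91*31+91)%997=918 -> [465, 493, 918]
  L2: h(465,493)=(465*31+493)%997=950 h(918,918)=(918*31+918)%997=463 -> [950, 463]
  L3: h(950,463)=(950*31+463)%997=3 -> [3]
  root = 3 == target 3  ** MATCH **
Candidate D: set leaf[2] = 15 -> leaves = [78, 41, 15, 61, 91]
  L0: [78, 41, 15, 61, 91]
  L1: h(78,41)=(78*31+41)%997=465 h(15,61)=(15*31+61)%997=526 h(91,91)=(91*31+91)%997=918 -> [465, 526, 918]
  L2: h(465,526)=(465*31+526)%997=983 h(918,918)=(918*31+918)%997=463 -> [983, 463]
  L3: h(983,463)=(983*31+463)%997=29 -> [29]
  root = 29 != target 3
Candidate C produces the target root.

Answer: C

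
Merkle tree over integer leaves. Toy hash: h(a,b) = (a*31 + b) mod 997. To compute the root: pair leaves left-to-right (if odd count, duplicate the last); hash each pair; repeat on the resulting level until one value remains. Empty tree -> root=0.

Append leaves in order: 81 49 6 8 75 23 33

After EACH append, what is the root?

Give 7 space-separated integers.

After append 81 (leaves=[81]):
  L0: [81]
  root=81
After append 49 (leaves=[81, 49]):
  L0: [81, 49]
  L1: h(81,49)=(81*31+49)%997=566 -> [566]
  root=566
After append 6 (leaves=[81, 49, 6]):
  L0: [81, 49, 6]
  L1: h(81,49)=(81*31+49)%997=566 h(6,6)=(6*31+6)%997=192 -> [566, 192]
  L2: h(566,192)=(566*31+192)%997=789 -> [789]
  root=789
After append 8 (leaves=[81, 49, 6, 8]):
  L0: [81, 49, 6, 8]
  L1: h(81,49)=(81*31+49)%997=566 h(6,8)=(6*31+8)%997=194 -> [566, 194]
  L2: h(566,194)=(566*31+194)%997=791 -> [791]
  root=791
After append 75 (leaves=[81, 49, 6, 8, 75]):
  L0: [81, 49, 6, 8, 75]
  L1: h(81,49)=(81*31+49)%997=566 h(6,8)=(6*31+8)%997=194 h(75,75)=(75*31+75)%997=406 -> [566, 194, 406]
  L2: h(566,194)=(566*31+194)%997=791 h(406,406)=(406*31+406)%997=31 -> [791, 31]
  L3: h(791,31)=(791*31+31)%997=624 -> [624]
  root=624
After append 23 (leaves=[81, 49, 6, 8, 75, 23]):
  L0: [81, 49, 6, 8, 75, 23]
  L1: h(81,49)=(81*31+49)%997=566 h(6,8)=(6*31+8)%997=194 h(75,23)=(75*31+23)%997=354 -> [566, 194, 354]
  L2: h(566,194)=(566*31+194)%997=791 h(354,354)=(354*31+354)%997=361 -> [791, 361]
  L3: h(791,361)=(791*31+361)%997=954 -> [954]
  root=954
After append 33 (leaves=[81, 49, 6, 8, 75, 23, 33]):
  L0: [81, 49, 6, 8, 75, 23, 33]
  L1: h(81,49)=(81*31+49)%997=566 h(6,8)=(6*31+8)%997=194 h(75,23)=(75*31+23)%997=354 h(33,33)=(33*31+33)%997=59 -> [566, 194, 354, 59]
  L2: h(566,194)=(566*31+194)%997=791 h(354,59)=(354*31+59)%997=66 -> [791, 66]
  L3: h(791,66)=(791*31+66)%997=659 -> [659]
  root=659

Answer: 81 566 789 791 624 954 659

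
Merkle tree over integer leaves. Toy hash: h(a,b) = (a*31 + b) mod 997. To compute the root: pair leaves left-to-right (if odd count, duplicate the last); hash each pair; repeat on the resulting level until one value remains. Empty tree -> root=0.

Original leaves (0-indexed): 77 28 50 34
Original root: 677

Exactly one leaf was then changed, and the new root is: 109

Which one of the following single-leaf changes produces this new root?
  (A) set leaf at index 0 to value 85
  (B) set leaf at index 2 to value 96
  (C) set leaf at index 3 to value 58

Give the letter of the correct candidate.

Answer: B

Derivation:
Original leaves: [77, 28, 50, 34]
Target new root: 109
Try each candidate change and compute the resulting root:
Candidate A: set leaf[0] = 85 -> leaves = [85, 28, 50, 34]
  L0: [85, 28, 50, 34]
  L1: h(85,28)=(85*31+28)%997=669 h(50,34)=(50*31+34)%997=587 -> [669, 587]
  L2: h(669,587)=(669*31+587)%997=389 -> [389]
  root = 389 != target 109
Candidate B: set leaf[2] = 96 -> leaves = [77, 28, 96, 34]
  L0: [77, 28, 96, 34]
  L1: h(77,28)=(77*31+28)%997=421 h(96,34)=(96*31+34)%997=19 -> [421, 19]
  L2: h(421,19)=(421*31+19)%997=109 -> [109]
  root = 109 == target 109  ** MATCH **
Candidate C: set leaf[3] = 58 -> leaves = [77, 28, 50, 58]
  L0: [77, 28, 50, 58]
  L1: h(77,28)=(77*31+28)%997=421 h(50,58)=(50*31+58)%997=611 -> [421, 611]
  L2: h(421,611)=(421*31+611)%997=701 -> [701]
  root = 701 != target 109
Candidate B produces the target root.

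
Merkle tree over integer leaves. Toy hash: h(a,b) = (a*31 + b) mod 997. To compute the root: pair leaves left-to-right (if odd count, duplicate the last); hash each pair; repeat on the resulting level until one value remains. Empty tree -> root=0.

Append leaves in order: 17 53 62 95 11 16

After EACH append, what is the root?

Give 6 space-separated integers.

After append 17 (leaves=[17]):
  L0: [17]
  root=17
After append 53 (leaves=[17, 53]):
  L0: [17, 53]
  L1: h(17,53)=(17*31+53)%997=580 -> [580]
  root=580
After append 62 (leaves=[17, 53, 62]):
  L0: [17, 53, 62]
  L1: h(17,53)=(17*31+53)%997=580 h(62,62)=(62*31+62)%997=987 -> [580, 987]
  L2: h(580,987)=(580*31+987)%997=24 -> [24]
  root=24
After append 95 (leaves=[17, 53, 62, 95]):
  L0: [17, 53, 62, 95]
  L1: h(17,53)=(17*31+53)%997=580 h(62,95)=(62*31+95)%997=23 -> [580, 23]
  L2: h(580,23)=(580*31+23)%997=57 -> [57]
  root=57
After append 11 (leaves=[17, 53, 62, 95, 11]):
  L0: [17, 53, 62, 95, 11]
  L1: h(17,53)=(17*31+53)%997=580 h(62,95)=(62*31+95)%997=23 h(11,11)=(11*31+11)%997=352 -> [580, 23, 352]
  L2: h(580,23)=(580*31+23)%997=57 h(352,352)=(352*31+352)%997=297 -> [57, 297]
  L3: h(57,297)=(57*31+297)%997=70 -> [70]
  root=70
After append 16 (leaves=[17, 53, 62, 95, 11, 16]):
  L0: [17, 53, 62, 95, 11, 16]
  L1: h(17,53)=(17*31+53)%997=580 h(62,95)=(62*31+95)%997=23 h(11,16)=(11*31+16)%997=357 -> [580, 23, 357]
  L2: h(580,23)=(580*31+23)%997=57 h(357,357)=(357*31+357)%997=457 -> [57, 457]
  L3: h(57,457)=(57*31+457)%997=230 -> [230]
  root=230

Answer: 17 580 24 57 70 230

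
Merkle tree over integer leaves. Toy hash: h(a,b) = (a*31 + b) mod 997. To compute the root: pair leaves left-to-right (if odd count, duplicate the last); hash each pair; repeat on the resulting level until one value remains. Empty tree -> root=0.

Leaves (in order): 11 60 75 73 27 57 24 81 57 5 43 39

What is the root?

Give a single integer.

Answer: 70

Derivation:
L0: [11, 60, 75, 73, 27, 57, 24, 81, 57, 5, 43, 39]
L1: h(11,60)=(11*31+60)%997=401 h(75,73)=(75*31+73)%997=404 h(27,57)=(27*31+57)%997=894 h(24,81)=(24*31+81)%997=825 h(57,5)=(57*31+5)%997=775 h(43,39)=(43*31+39)%997=375 -> [401, 404, 894, 825, 775, 375]
L2: h(401,404)=(401*31+404)%997=871 h(894,825)=(894*31+825)%997=623 h(775,375)=(775*31+375)%997=472 -> [871, 623, 472]
L3: h(871,623)=(871*31+623)%997=705 h(472,472)=(472*31+472)%997=149 -> [705, 149]
L4: h(705,149)=(705*31+149)%997=70 -> [70]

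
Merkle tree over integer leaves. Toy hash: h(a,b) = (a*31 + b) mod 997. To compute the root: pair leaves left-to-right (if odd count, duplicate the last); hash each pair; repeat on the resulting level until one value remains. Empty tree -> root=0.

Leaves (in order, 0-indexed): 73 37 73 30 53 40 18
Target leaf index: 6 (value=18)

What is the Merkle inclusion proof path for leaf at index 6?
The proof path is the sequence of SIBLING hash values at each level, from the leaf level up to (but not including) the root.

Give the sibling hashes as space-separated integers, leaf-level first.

L0 (leaves): [73, 37, 73, 30, 53, 40, 18], target index=6
L1: h(73,37)=(73*31+37)%997=306 [pair 0] h(73,30)=(73*31+30)%997=299 [pair 1] h(53,40)=(53*31+40)%997=686 [pair 2] h(18,18)=(18*31+18)%997=576 [pair 3] -> [306, 299, 686, 576]
  Sibling for proof at L0: 18
L2: h(306,299)=(306*31+299)%997=812 [pair 0] h(686,576)=(686*31+576)%997=905 [pair 1] -> [812, 905]
  Sibling for proof at L1: 686
L3: h(812,905)=(812*31+905)%997=155 [pair 0] -> [155]
  Sibling for proof at L2: 812
Root: 155
Proof path (sibling hashes from leaf to root): [18, 686, 812]

Answer: 18 686 812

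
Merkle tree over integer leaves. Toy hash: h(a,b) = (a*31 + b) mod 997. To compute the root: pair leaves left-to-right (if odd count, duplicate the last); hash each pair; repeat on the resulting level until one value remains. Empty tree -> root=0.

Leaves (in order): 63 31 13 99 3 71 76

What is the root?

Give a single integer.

L0: [63, 31, 13, 99, 3, 71, 76]
L1: h(63,31)=(63*31+31)%997=987 h(13,99)=(13*31+99)%997=502 h(3,71)=(3*31+71)%997=164 h(76,76)=(76*31+76)%997=438 -> [987, 502, 164, 438]
L2: h(987,502)=(987*31+502)%997=192 h(164,438)=(164*31+438)%997=537 -> [192, 537]
L3: h(192,537)=(192*31+537)%997=507 -> [507]

Answer: 507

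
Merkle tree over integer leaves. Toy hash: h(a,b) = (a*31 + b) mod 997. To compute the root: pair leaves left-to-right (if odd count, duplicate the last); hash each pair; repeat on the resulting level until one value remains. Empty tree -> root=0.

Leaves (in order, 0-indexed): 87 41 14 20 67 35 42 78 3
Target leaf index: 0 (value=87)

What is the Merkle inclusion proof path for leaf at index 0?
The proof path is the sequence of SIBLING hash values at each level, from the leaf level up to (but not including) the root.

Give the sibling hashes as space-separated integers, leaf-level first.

Answer: 41 454 53 598

Derivation:
L0 (leaves): [87, 41, 14, 20, 67, 35, 42, 78, 3], target index=0
L1: h(87,41)=(87*31+41)%997=744 [pair 0] h(14,20)=(14*31+20)%997=454 [pair 1] h(67,35)=(67*31+35)%997=118 [pair 2] h(42,78)=(42*31+78)%997=383 [pair 3] h(3,3)=(3*31+3)%997=96 [pair 4] -> [744, 454, 118, 383, 96]
  Sibling for proof at L0: 41
L2: h(744,454)=(744*31+454)%997=587 [pair 0] h(118,383)=(118*31+383)%997=53 [pair 1] h(96,96)=(96*31+96)%997=81 [pair 2] -> [587, 53, 81]
  Sibling for proof at L1: 454
L3: h(587,53)=(587*31+53)%997=304 [pair 0] h(81,81)=(81*31+81)%997=598 [pair 1] -> [304, 598]
  Sibling for proof at L2: 53
L4: h(304,598)=(304*31+598)%997=52 [pair 0] -> [52]
  Sibling for proof at L3: 598
Root: 52
Proof path (sibling hashes from leaf to root): [41, 454, 53, 598]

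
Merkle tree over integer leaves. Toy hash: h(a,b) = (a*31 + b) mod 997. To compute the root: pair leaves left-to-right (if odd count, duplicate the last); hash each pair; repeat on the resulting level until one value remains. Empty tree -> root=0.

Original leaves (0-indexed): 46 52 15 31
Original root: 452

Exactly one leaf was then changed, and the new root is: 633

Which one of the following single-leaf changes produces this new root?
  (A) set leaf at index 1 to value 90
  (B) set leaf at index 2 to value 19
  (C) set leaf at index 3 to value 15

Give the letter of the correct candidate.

Answer: A

Derivation:
Original leaves: [46, 52, 15, 31]
Target new root: 633
Try each candidate change and compute the resulting root:
Candidate A: set leaf[1] = 90 -> leaves = [46, 90, 15, 31]
  L0: [46, 90, 15, 31]
  L1: h(46,90)=(46*31+90)%997=519 h(15,31)=(15*31+31)%997=496 -> [519, 496]
  L2: h(519,496)=(519*31+496)%997=633 -> [633]
  root = 633 == target 633  ** MATCH **
Candidate B: set leaf[2] = 19 -> leaves = [46, 52, 19, 31]
  L0: [46, 52, 19, 31]
  L1: h(46,52)=(46*31+52)%997=481 h(19,31)=(19*31+31)%997=620 -> [481, 620]
  L2: h(481,620)=(481*31+620)%997=576 -> [576]
  root = 576 != target 633
Candidate C: set leaf[3] = 15 -> leaves = [46, 52, 15, 15]
  L0: [46, 52, 15, 15]
  L1: h(46,52)=(46*31+52)%997=481 h(15,15)=(15*31+15)%997=480 -> [481, 480]
  L2: h(481,480)=(481*31+480)%997=436 -> [436]
  root = 436 != target 633
Candidate A produces the target root.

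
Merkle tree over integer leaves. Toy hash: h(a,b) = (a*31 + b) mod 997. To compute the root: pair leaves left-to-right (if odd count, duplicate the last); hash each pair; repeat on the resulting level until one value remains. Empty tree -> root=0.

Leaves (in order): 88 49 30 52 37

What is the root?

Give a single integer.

Answer: 262

Derivation:
L0: [88, 49, 30, 52, 37]
L1: h(88,49)=(88*31+49)%997=783 h(30,52)=(30*31+52)%997=982 h(37,37)=(37*31+37)%997=187 -> [783, 982, 187]
L2: h(783,982)=(783*31+982)%997=330 h(187,187)=(187*31+187)%997=2 -> [330, 2]
L3: h(330,2)=(330*31+2)%997=262 -> [262]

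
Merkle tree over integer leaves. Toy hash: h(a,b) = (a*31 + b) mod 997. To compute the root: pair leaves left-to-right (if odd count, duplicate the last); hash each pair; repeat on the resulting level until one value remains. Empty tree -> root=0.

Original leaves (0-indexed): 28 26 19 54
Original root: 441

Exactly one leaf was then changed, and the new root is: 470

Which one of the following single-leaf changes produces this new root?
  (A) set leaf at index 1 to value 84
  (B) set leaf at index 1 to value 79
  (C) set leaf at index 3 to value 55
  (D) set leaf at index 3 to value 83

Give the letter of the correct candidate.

Original leaves: [28, 26, 19, 54]
Target new root: 470
Try each candidate change and compute the resulting root:
Candidate A: set leaf[1] = 84 -> leaves = [28, 84, 19, 54]
  L0: [28, 84, 19, 54]
  L1: h(28,84)=(28*31+84)%997=952 h(19,54)=(19*31+54)%997=643 -> [952, 643]
  L2: h(952,643)=(952*31+643)%997=245 -> [245]
  root = 245 != target 470
Candidate B: set leaf[1] = 79 -> leaves = [28, 79, 19, 54]
  L0: [28, 79, 19, 54]
  L1: h(28,79)=(28*31+79)%997=947 h(19,54)=(19*31+54)%997=643 -> [947, 643]
  L2: h(947,643)=(947*31+643)%997=90 -> [90]
  root = 90 != target 470
Candidate C: set leaf[3] = 55 -> leaves = [28, 26, 19, 55]
  L0: [28, 26, 19, 55]
  L1: h(28,26)=(28*31+26)%997=894 h(19,55)=(19*31+55)%997=644 -> [894, 644]
  L2: h(894,644)=(894*31+644)%997=442 -> [442]
  root = 442 != target 470
Candidate D: set leaf[3] = 83 -> leaves = [28, 26, 19, 83]
  L0: [28, 26, 19, 83]
  L1: h(28,26)=(28*31+26)%997=894 h(19,83)=(19*31+83)%997=672 -> [894, 672]
  L2: h(894,672)=(894*31+672)%997=470 -> [470]
  root = 470 == target 470  ** MATCH **
Candidate D produces the target root.

Answer: D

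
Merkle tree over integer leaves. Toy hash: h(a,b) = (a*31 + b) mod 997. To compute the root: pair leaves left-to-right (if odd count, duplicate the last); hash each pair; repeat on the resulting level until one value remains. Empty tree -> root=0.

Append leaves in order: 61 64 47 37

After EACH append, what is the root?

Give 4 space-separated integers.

After append 61 (leaves=[61]):
  L0: [61]
  root=61
After append 64 (leaves=[61, 64]):
  L0: [61, 64]
  L1: h(61,64)=(61*31+64)%997=958 -> [958]
  root=958
After append 47 (leaves=[61, 64, 47]):
  L0: [61, 64, 47]
  L1: h(61,64)=(61*31+64)%997=958 h(47,47)=(47*31+47)%997=507 -> [958, 507]
  L2: h(958,507)=(958*31+507)%997=295 -> [295]
  root=295
After append 37 (leaves=[61, 64, 47, 37]):
  L0: [61, 64, 47, 37]
  L1: h(61,64)=(61*31+64)%997=958 h(47,37)=(47*31+37)%997=497 -> [958, 497]
  L2: h(958,497)=(958*31+497)%997=285 -> [285]
  root=285

Answer: 61 958 295 285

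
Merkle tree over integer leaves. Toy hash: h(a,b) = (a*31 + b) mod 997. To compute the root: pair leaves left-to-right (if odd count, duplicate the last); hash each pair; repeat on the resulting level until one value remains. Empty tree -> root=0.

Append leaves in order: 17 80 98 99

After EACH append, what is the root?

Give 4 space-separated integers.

After append 17 (leaves=[17]):
  L0: [17]
  root=17
After append 80 (leaves=[17, 80]):
  L0: [17, 80]
  L1: h(17,80)=(17*31+80)%997=607 -> [607]
  root=607
After append 98 (leaves=[17, 80, 98]):
  L0: [17, 80, 98]
  L1: h(17,80)=(17*31+80)%997=607 h(98,98)=(98*31+98)%997=145 -> [607, 145]
  L2: h(607,145)=(607*31+145)%997=19 -> [19]
  root=19
After append 99 (leaves=[17, 80, 98, 99]):
  L0: [17, 80, 98, 99]
  L1: h(17,80)=(17*31+80)%997=607 h(98,99)=(98*31+99)%997=146 -> [607, 146]
  L2: h(607,146)=(607*31+146)%997=20 -> [20]
  root=20

Answer: 17 607 19 20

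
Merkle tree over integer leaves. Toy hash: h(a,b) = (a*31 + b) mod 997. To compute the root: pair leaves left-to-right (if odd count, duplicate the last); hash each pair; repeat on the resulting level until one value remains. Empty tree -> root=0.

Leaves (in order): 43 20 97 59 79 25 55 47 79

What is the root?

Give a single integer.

Answer: 404

Derivation:
L0: [43, 20, 97, 59, 79, 25, 55, 47, 79]
L1: h(43,20)=(43*31+20)%997=356 h(97,59)=(97*31+59)%997=75 h(79,25)=(79*31+25)%997=480 h(55,47)=(55*31+47)%997=755 h(79,79)=(79*31+79)%997=534 -> [356, 75, 480, 755, 534]
L2: h(356,75)=(356*31+75)%997=144 h(480,755)=(480*31+755)%997=680 h(534,534)=(534*31+534)%997=139 -> [144, 680, 139]
L3: h(144,680)=(144*31+680)%997=159 h(139,139)=(139*31+139)%997=460 -> [159, 460]
L4: h(159,460)=(159*31+460)%997=404 -> [404]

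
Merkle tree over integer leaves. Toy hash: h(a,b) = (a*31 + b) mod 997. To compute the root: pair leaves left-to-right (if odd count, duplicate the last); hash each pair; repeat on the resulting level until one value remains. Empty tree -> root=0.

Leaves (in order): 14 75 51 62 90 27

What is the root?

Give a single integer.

L0: [14, 75, 51, 62, 90, 27]
L1: h(14,75)=(14*31+75)%997=509 h(51,62)=(51*31+62)%997=646 h(90,27)=(90*31+27)%997=823 -> [509, 646, 823]
L2: h(509,646)=(509*31+646)%997=473 h(823,823)=(823*31+823)%997=414 -> [473, 414]
L3: h(473,414)=(473*31+414)%997=122 -> [122]

Answer: 122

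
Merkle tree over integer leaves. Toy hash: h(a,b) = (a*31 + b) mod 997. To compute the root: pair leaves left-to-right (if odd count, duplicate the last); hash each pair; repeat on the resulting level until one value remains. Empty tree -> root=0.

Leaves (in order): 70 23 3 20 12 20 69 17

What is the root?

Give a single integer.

Answer: 677

Derivation:
L0: [70, 23, 3, 20, 12, 20, 69, 17]
L1: h(70,23)=(70*31+23)%997=199 h(3,20)=(3*31+20)%997=113 h(12,20)=(12*31+20)%997=392 h(69,17)=(69*31+17)%997=162 -> [199, 113, 392, 162]
L2: h(199,113)=(199*31+113)%997=300 h(392,162)=(392*31+162)%997=350 -> [300, 350]
L3: h(300,350)=(300*31+350)%997=677 -> [677]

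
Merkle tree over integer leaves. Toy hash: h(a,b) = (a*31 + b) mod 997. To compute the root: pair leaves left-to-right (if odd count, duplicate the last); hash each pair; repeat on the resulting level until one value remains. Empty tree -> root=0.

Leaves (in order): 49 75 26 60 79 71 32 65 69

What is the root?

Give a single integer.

L0: [49, 75, 26, 60, 79, 71, 32, 65, 69]
L1: h(49,75)=(49*31+75)%997=597 h(26,60)=(26*31+60)%997=866 h(79,71)=(79*31+71)%997=526 h(32,65)=(32*31+65)%997=60 h(69,69)=(69*31+69)%997=214 -> [597, 866, 526, 60, 214]
L2: h(597,866)=(597*31+866)%997=430 h(526,60)=(526*31+60)%997=414 h(214,214)=(214*31+214)%997=866 -> [430, 414, 866]
L3: h(430,414)=(430*31+414)%997=783 h(866,866)=(866*31+866)%997=793 -> [783, 793]
L4: h(783,793)=(783*31+793)%997=141 -> [141]

Answer: 141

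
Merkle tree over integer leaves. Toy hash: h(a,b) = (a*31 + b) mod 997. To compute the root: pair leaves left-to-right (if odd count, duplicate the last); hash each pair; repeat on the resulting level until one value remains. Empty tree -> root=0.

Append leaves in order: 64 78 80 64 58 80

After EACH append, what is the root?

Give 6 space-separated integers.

After append 64 (leaves=[64]):
  L0: [64]
  root=64
After append 78 (leaves=[64, 78]):
  L0: [64, 78]
  L1: h(64,78)=(64*31+78)%997=68 -> [68]
  root=68
After append 80 (leaves=[64, 78, 80]):
  L0: [64, 78, 80]
  L1: h(64,78)=(64*31+78)%997=68 h(80,80)=(80*31+80)%997=566 -> [68, 566]
  L2: h(68,566)=(68*31+566)%997=680 -> [680]
  root=680
After append 64 (leaves=[64, 78, 80, 64]):
  L0: [64, 78, 80, 64]
  L1: h(64,78)=(64*31+78)%997=68 h(80,64)=(80*31+64)%997=550 -> [68, 550]
  L2: h(68,550)=(68*31+550)%997=664 -> [664]
  root=664
After append 58 (leaves=[64, 78, 80, 64, 58]):
  L0: [64, 78, 80, 64, 58]
  L1: h(64,78)=(64*31+78)%997=68 h(80,64)=(80*31+64)%997=550 h(58,58)=(58*31+58)%997=859 -> [68, 550, 859]
  L2: h(68,550)=(68*31+550)%997=664 h(859,859)=(859*31+859)%997=569 -> [664, 569]
  L3: h(664,569)=(664*31+569)%997=216 -> [216]
  root=216
After append 80 (leaves=[64, 78, 80, 64, 58, 80]):
  L0: [64, 78, 80, 64, 58, 80]
  L1: h(64,78)=(64*31+78)%997=68 h(80,64)=(80*31+64)%997=550 h(58,80)=(58*31+80)%997=881 -> [68, 550, 881]
  L2: h(68,550)=(68*31+550)%997=664 h(881,881)=(881*31+881)%997=276 -> [664, 276]
  L3: h(664,276)=(664*31+276)%997=920 -> [920]
  root=920

Answer: 64 68 680 664 216 920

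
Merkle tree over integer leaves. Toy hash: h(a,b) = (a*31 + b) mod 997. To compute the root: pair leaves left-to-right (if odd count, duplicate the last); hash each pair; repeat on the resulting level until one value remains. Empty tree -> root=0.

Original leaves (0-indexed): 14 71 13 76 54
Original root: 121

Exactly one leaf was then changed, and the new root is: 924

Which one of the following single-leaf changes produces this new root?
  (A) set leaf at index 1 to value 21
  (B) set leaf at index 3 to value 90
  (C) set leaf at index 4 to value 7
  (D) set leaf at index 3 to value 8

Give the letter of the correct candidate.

Answer: A

Derivation:
Original leaves: [14, 71, 13, 76, 54]
Target new root: 924
Try each candidate change and compute the resulting root:
Candidate A: set leaf[1] = 21 -> leaves = [14, 21, 13, 76, 54]
  L0: [14, 21, 13, 76, 54]
  L1: h(14,21)=(14*31+21)%997=455 h(13,76)=(13*31+76)%997=479 h(54,54)=(54*31+54)%997=731 -> [455, 479, 731]
  L2: h(455,479)=(455*31+479)%997=626 h(731,731)=(731*31+731)%997=461 -> [626, 461]
  L3: h(626,461)=(626*31+461)%997=924 -> [924]
  root = 924 == target 924  ** MATCH **
Candidate B: set leaf[3] = 90 -> leaves = [14, 71, 13, 90, 54]
  L0: [14, 71, 13, 90, 54]
  L1: h(14,71)=(14*31+71)%997=505 h(13,90)=(13*31+90)%997=493 h(54,54)=(54*31+54)%997=731 -> [505, 493, 731]
  L2: h(505,493)=(505*31+493)%997=196 h(731,731)=(731*31+731)%997=461 -> [196, 461]
  L3: h(196,461)=(196*31+461)%997=555 -> [555]
  root = 555 != target 924
Candidate C: set leaf[4] = 7 -> leaves = [14, 71, 13, 76, 7]
  L0: [14, 71, 13, 76, 7]
  L1: h(14,71)=(14*31+71)%997=505 h(13,76)=(13*31+76)%997=479 h(7,7)=(7*31+7)%997=224 -> [505, 479, 224]
  L2: h(505,479)=(505*31+479)%997=182 h(224,224)=(224*31+224)%997=189 -> [182, 189]
  L3: h(182,189)=(182*31+189)%997=846 -> [846]
  root = 846 != target 924
Candidate D: set leaf[3] = 8 -> leaves = [14, 71, 13, 8, 54]
  L0: [14, 71, 13, 8, 54]
  L1: h(14,71)=(14*31+71)%997=505 h(13,8)=(13*31+8)%997=411 h(54,54)=(54*31+54)%997=731 -> [505, 411, 731]
  L2: h(505,411)=(505*31+411)%997=114 h(731,731)=(731*31+731)%997=461 -> [114, 461]
  L3: h(114,461)=(114*31+461)%997=7 -> [7]
  root = 7 != target 924
Candidate A produces the target root.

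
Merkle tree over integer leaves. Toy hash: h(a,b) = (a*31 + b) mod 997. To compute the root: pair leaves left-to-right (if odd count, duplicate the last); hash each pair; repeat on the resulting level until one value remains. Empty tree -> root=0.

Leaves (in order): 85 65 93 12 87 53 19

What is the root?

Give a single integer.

L0: [85, 65, 93, 12, 87, 53, 19]
L1: h(85,65)=(85*31+65)%997=706 h(93,12)=(93*31+12)%997=901 h(87,53)=(87*31+53)%997=756 h(19,19)=(19*31+19)%997=608 -> [706, 901, 756, 608]
L2: h(706,901)=(706*31+901)%997=853 h(756,608)=(756*31+608)%997=116 -> [853, 116]
L3: h(853,116)=(853*31+116)%997=637 -> [637]

Answer: 637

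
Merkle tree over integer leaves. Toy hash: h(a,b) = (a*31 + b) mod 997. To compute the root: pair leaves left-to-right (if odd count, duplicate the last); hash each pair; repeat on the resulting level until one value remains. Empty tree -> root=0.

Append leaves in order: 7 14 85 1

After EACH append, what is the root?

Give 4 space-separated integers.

After append 7 (leaves=[7]):
  L0: [7]
  root=7
After append 14 (leaves=[7, 14]):
  L0: [7, 14]
  L1: h(7,14)=(7*31+14)%997=231 -> [231]
  root=231
After append 85 (leaves=[7, 14, 85]):
  L0: [7, 14, 85]
  L1: h(7,14)=(7*31+14)%997=231 h(85,85)=(85*31+85)%997=726 -> [231, 726]
  L2: h(231,726)=(231*31+726)%997=908 -> [908]
  root=908
After append 1 (leaves=[7, 14, 85, 1]):
  L0: [7, 14, 85, 1]
  L1: h(7,14)=(7*31+14)%997=231 h(85,1)=(85*31+1)%997=642 -> [231, 642]
  L2: h(231,642)=(231*31+642)%997=824 -> [824]
  root=824

Answer: 7 231 908 824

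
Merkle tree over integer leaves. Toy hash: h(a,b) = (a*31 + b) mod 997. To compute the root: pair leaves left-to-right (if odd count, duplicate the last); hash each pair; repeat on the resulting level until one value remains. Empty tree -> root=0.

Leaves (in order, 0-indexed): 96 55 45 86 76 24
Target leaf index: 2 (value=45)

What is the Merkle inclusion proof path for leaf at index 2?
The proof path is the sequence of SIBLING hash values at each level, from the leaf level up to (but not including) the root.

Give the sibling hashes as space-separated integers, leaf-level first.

L0 (leaves): [96, 55, 45, 86, 76, 24], target index=2
L1: h(96,55)=(96*31+55)%997=40 [pair 0] h(45,86)=(45*31+86)%997=484 [pair 1] h(76,24)=(76*31+24)%997=386 [pair 2] -> [40, 484, 386]
  Sibling for proof at L0: 86
L2: h(40,484)=(40*31+484)%997=727 [pair 0] h(386,386)=(386*31+386)%997=388 [pair 1] -> [727, 388]
  Sibling for proof at L1: 40
L3: h(727,388)=(727*31+388)%997=991 [pair 0] -> [991]
  Sibling for proof at L2: 388
Root: 991
Proof path (sibling hashes from leaf to root): [86, 40, 388]

Answer: 86 40 388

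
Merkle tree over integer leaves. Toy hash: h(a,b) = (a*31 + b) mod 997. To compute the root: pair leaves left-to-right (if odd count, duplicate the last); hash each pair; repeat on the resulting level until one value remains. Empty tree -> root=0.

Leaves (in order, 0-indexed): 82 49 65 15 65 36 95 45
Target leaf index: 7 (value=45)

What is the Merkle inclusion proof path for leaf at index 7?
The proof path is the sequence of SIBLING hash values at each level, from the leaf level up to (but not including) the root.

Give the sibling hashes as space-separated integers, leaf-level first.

L0 (leaves): [82, 49, 65, 15, 65, 36, 95, 45], target index=7
L1: h(82,49)=(82*31+49)%997=597 [pair 0] h(65,15)=(65*31+15)%997=36 [pair 1] h(65,36)=(65*31+36)%997=57 [pair 2] h(95,45)=(95*31+45)%997=996 [pair 3] -> [597, 36, 57, 996]
  Sibling for proof at L0: 95
L2: h(597,36)=(597*31+36)%997=597 [pair 0] h(57,996)=(57*31+996)%997=769 [pair 1] -> [597, 769]
  Sibling for proof at L1: 57
L3: h(597,769)=(597*31+769)%997=333 [pair 0] -> [333]
  Sibling for proof at L2: 597
Root: 333
Proof path (sibling hashes from leaf to root): [95, 57, 597]

Answer: 95 57 597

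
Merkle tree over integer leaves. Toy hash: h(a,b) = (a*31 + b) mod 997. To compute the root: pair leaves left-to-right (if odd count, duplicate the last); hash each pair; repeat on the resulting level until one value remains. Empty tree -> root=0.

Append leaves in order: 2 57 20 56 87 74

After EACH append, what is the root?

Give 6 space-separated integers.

Answer: 2 119 341 377 78 659

Derivation:
After append 2 (leaves=[2]):
  L0: [2]
  root=2
After append 57 (leaves=[2, 57]):
  L0: [2, 57]
  L1: h(2,57)=(2*31+57)%997=119 -> [119]
  root=119
After append 20 (leaves=[2, 57, 20]):
  L0: [2, 57, 20]
  L1: h(2,57)=(2*31+57)%997=119 h(20,20)=(20*31+20)%997=640 -> [119, 640]
  L2: h(119,640)=(119*31+640)%997=341 -> [341]
  root=341
After append 56 (leaves=[2, 57, 20, 56]):
  L0: [2, 57, 20, 56]
  L1: h(2,57)=(2*31+57)%997=119 h(20,56)=(20*31+56)%997=676 -> [119, 676]
  L2: h(119,676)=(119*31+676)%997=377 -> [377]
  root=377
After append 87 (leaves=[2, 57, 20, 56, 87]):
  L0: [2, 57, 20, 56, 87]
  L1: h(2,57)=(2*31+57)%997=119 h(20,56)=(20*31+56)%997=676 h(87,87)=(87*31+87)%997=790 -> [119, 676, 790]
  L2: h(119,676)=(119*31+676)%997=377 h(790,790)=(790*31+790)%997=355 -> [377, 355]
  L3: h(377,355)=(377*31+355)%997=78 -> [78]
  root=78
After append 74 (leaves=[2, 57, 20, 56, 87, 74]):
  L0: [2, 57, 20, 56, 87, 74]
  L1: h(2,57)=(2*31+57)%997=119 h(20,56)=(20*31+56)%997=676 h(87,74)=(87*31+74)%997=777 -> [119, 676, 777]
  L2: h(119,676)=(119*31+676)%997=377 h(777,777)=(777*31+777)%997=936 -> [377, 936]
  L3: h(377,936)=(377*31+936)%997=659 -> [659]
  root=659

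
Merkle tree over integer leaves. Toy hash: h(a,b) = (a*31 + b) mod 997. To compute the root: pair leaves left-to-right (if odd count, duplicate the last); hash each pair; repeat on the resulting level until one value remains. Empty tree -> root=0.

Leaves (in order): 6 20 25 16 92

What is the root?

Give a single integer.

L0: [6, 20, 25, 16, 92]
L1: h(6,20)=(6*31+20)%997=206 h(25,16)=(25*31+16)%997=791 h(92,92)=(92*31+92)%997=950 -> [206, 791, 950]
L2: h(206,791)=(206*31+791)%997=198 h(950,950)=(950*31+950)%997=490 -> [198, 490]
L3: h(198,490)=(198*31+490)%997=646 -> [646]

Answer: 646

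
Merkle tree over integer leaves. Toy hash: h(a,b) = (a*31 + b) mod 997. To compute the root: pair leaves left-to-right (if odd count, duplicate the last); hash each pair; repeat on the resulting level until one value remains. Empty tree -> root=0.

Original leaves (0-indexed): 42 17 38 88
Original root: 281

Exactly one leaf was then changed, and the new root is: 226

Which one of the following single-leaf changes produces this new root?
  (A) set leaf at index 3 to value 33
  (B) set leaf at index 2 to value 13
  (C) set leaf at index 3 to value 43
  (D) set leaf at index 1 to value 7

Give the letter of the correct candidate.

Original leaves: [42, 17, 38, 88]
Target new root: 226
Try each candidate change and compute the resulting root:
Candidate A: set leaf[3] = 33 -> leaves = [42, 17, 38, 33]
  L0: [42, 17, 38, 33]
  L1: h(42,17)=(42*31+17)%997=322 h(38,33)=(38*31+33)%997=214 -> [322, 214]
  L2: h(322,214)=(322*31+214)%997=226 -> [226]
  root = 226 == target 226  ** MATCH **
Candidate B: set leaf[2] = 13 -> leaves = [42, 17, 13, 88]
  L0: [42, 17, 13, 88]
  L1: h(42,17)=(42*31+17)%997=322 h(13,88)=(13*31+88)%997=491 -> [322, 491]
  L2: h(322,491)=(322*31+491)%997=503 -> [503]
  root = 503 != target 226
Candidate C: set leaf[3] = 43 -> leaves = [42, 17, 38, 43]
  L0: [42, 17, 38, 43]
  L1: h(42,17)=(42*31+17)%997=322 h(38,43)=(38*31+43)%997=224 -> [322, 224]
  L2: h(322,224)=(322*31+224)%997=236 -> [236]
  root = 236 != target 226
Candidate D: set leaf[1] = 7 -> leaves = [42, 7, 38, 88]
  L0: [42, 7, 38, 88]
  L1: h(42,7)=(42*31+7)%997=312 h(38,88)=(38*31+88)%997=269 -> [312, 269]
  L2: h(312,269)=(312*31+269)%997=968 -> [968]
  root = 968 != target 226
Candidate A produces the target root.

Answer: A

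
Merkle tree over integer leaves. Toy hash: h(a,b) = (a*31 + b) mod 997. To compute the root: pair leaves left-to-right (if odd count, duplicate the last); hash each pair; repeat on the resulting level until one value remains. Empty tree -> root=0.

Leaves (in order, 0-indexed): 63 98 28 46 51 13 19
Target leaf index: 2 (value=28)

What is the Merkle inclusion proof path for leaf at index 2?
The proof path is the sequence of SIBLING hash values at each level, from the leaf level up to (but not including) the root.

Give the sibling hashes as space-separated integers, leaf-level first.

Answer: 46 57 172

Derivation:
L0 (leaves): [63, 98, 28, 46, 51, 13, 19], target index=2
L1: h(63,98)=(63*31+98)%997=57 [pair 0] h(28,46)=(28*31+46)%997=914 [pair 1] h(51,13)=(51*31+13)%997=597 [pair 2] h(19,19)=(19*31+19)%997=608 [pair 3] -> [57, 914, 597, 608]
  Sibling for proof at L0: 46
L2: h(57,914)=(57*31+914)%997=687 [pair 0] h(597,608)=(597*31+608)%997=172 [pair 1] -> [687, 172]
  Sibling for proof at L1: 57
L3: h(687,172)=(687*31+172)%997=532 [pair 0] -> [532]
  Sibling for proof at L2: 172
Root: 532
Proof path (sibling hashes from leaf to root): [46, 57, 172]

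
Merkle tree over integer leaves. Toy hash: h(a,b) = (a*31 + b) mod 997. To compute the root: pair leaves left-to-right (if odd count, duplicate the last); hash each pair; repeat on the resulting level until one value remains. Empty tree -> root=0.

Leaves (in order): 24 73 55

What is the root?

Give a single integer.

L0: [24, 73, 55]
L1: h(24,73)=(24*31+73)%997=817 h(55,55)=(55*31+55)%997=763 -> [817, 763]
L2: h(817,763)=(817*31+763)%997=168 -> [168]

Answer: 168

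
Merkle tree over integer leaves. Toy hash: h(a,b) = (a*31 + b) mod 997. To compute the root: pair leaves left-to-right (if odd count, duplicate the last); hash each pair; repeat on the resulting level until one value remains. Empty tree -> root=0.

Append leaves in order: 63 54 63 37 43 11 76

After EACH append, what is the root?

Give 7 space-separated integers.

Answer: 63 13 425 399 569 542 633

Derivation:
After append 63 (leaves=[63]):
  L0: [63]
  root=63
After append 54 (leaves=[63, 54]):
  L0: [63, 54]
  L1: h(63,54)=(63*31+54)%997=13 -> [13]
  root=13
After append 63 (leaves=[63, 54, 63]):
  L0: [63, 54, 63]
  L1: h(63,54)=(63*31+54)%997=13 h(63,63)=(63*31+63)%997=22 -> [13, 22]
  L2: h(13,22)=(13*31+22)%997=425 -> [425]
  root=425
After append 37 (leaves=[63, 54, 63, 37]):
  L0: [63, 54, 63, 37]
  L1: h(63,54)=(63*31+54)%997=13 h(63,37)=(63*31+37)%997=993 -> [13, 993]
  L2: h(13,993)=(13*31+993)%997=399 -> [399]
  root=399
After append 43 (leaves=[63, 54, 63, 37, 43]):
  L0: [63, 54, 63, 37, 43]
  L1: h(63,54)=(63*31+54)%997=13 h(63,37)=(63*31+37)%997=993 h(43,43)=(43*31+43)%997=379 -> [13, 993, 379]
  L2: h(13,993)=(13*31+993)%997=399 h(379,379)=(379*31+379)%997=164 -> [399, 164]
  L3: h(399,164)=(399*31+164)%997=569 -> [569]
  root=569
After append 11 (leaves=[63, 54, 63, 37, 43, 11]):
  L0: [63, 54, 63, 37, 43, 11]
  L1: h(63,54)=(63*31+54)%997=13 h(63,37)=(63*31+37)%997=993 h(43,11)=(43*31+11)%997=347 -> [13, 993, 347]
  L2: h(13,993)=(13*31+993)%997=399 h(347,347)=(347*31+347)%997=137 -> [399, 137]
  L3: h(399,137)=(399*31+137)%997=542 -> [542]
  root=542
After append 76 (leaves=[63, 54, 63, 37, 43, 11, 76]):
  L0: [63, 54, 63, 37, 43, 11, 76]
  L1: h(63,54)=(63*31+54)%997=13 h(63,37)=(63*31+37)%997=993 h(43,11)=(43*31+11)%997=347 h(76,76)=(76*31+76)%997=438 -> [13, 993, 347, 438]
  L2: h(13,993)=(13*31+993)%997=399 h(347,438)=(347*31+438)%997=228 -> [399, 228]
  L3: h(399,228)=(399*31+228)%997=633 -> [633]
  root=633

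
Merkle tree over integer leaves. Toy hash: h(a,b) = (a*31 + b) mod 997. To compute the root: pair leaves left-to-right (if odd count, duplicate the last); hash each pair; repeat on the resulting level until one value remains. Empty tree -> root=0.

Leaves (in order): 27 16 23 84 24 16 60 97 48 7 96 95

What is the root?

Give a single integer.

L0: [27, 16, 23, 84, 24, 16, 60, 97, 48, 7, 96, 95]
L1: h(27,16)=(27*31+16)%997=853 h(23,84)=(23*31+84)%997=797 h(24,16)=(24*31+16)%997=760 h(60,97)=(60*31+97)%997=960 h(48,7)=(48*31+7)%997=498 h(96,95)=(96*31+95)%997=80 -> [853, 797, 760, 960, 498, 80]
L2: h(853,797)=(853*31+797)%997=321 h(760,960)=(760*31+960)%997=592 h(498,80)=(498*31+80)%997=563 -> [321, 592, 563]
L3: h(321,592)=(321*31+592)%997=573 h(563,563)=(563*31+563)%997=70 -> [573, 70]
L4: h(573,70)=(573*31+70)%997=884 -> [884]

Answer: 884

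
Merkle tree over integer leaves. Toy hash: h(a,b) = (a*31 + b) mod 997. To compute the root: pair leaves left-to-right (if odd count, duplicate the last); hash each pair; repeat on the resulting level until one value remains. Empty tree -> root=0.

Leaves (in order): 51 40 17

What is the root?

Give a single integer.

Answer: 945

Derivation:
L0: [51, 40, 17]
L1: h(51,40)=(51*31+40)%997=624 h(17,17)=(17*31+17)%997=544 -> [624, 544]
L2: h(624,544)=(624*31+544)%997=945 -> [945]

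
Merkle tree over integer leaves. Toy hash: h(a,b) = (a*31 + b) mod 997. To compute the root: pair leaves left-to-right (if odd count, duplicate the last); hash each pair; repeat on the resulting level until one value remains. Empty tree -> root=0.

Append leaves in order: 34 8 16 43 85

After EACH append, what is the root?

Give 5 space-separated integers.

After append 34 (leaves=[34]):
  L0: [34]
  root=34
After append 8 (leaves=[34, 8]):
  L0: [34, 8]
  L1: h(34,8)=(34*31+8)%997=65 -> [65]
  root=65
After append 16 (leaves=[34, 8, 16]):
  L0: [34, 8, 16]
  L1: h(34,8)=(34*31+8)%997=65 h(16,16)=(16*31+16)%997=512 -> [65, 512]
  L2: h(65,512)=(65*31+512)%997=533 -> [533]
  root=533
After append 43 (leaves=[34, 8, 16, 43]):
  L0: [34, 8, 16, 43]
  L1: h(34,8)=(34*31+8)%997=65 h(16,43)=(16*31+43)%997=539 -> [65, 539]
  L2: h(65,539)=(65*31+539)%997=560 -> [560]
  root=560
After append 85 (leaves=[34, 8, 16, 43, 85]):
  L0: [34, 8, 16, 43, 85]
  L1: h(34,8)=(34*31+8)%997=65 h(16,43)=(16*31+43)%997=539 h(85,85)=(85*31+85)%997=726 -> [65, 539, 726]
  L2: h(65,539)=(65*31+539)%997=560 h(726,726)=(726*31+726)%997=301 -> [560, 301]
  L3: h(560,301)=(560*31+301)%997=712 -> [712]
  root=712

Answer: 34 65 533 560 712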